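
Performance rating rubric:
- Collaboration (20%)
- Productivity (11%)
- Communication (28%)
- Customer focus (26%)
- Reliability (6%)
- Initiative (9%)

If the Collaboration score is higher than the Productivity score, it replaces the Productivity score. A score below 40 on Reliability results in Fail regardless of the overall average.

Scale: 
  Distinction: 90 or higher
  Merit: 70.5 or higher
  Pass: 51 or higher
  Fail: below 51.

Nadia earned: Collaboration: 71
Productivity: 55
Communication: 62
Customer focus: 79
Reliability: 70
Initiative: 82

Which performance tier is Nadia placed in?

Merit

Collaboration (71) > Productivity (55), so Productivity counts as 71.
Reliability score 70 ≥ 40: minimum met.
Weighted total:
  Collaboration 71 × 0.2 = 14.2
  Productivity 71 × 0.11 = 7.81
  Communication 62 × 0.28 = 17.36
  Customer focus 79 × 0.26 = 20.54
  Reliability 70 × 0.06 = 4.2
  Initiative 82 × 0.09 = 7.38
Sum = 71.49
71.49 is ≥ 70.5 and < 90 → Merit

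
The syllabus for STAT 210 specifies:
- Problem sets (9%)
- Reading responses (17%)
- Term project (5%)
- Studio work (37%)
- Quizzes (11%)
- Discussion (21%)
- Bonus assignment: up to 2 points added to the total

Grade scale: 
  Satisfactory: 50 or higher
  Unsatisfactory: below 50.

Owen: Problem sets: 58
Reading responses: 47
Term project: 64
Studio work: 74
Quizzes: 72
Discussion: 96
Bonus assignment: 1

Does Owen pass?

Weighted total:
  Problem sets 58 × 0.09 = 5.22
  Reading responses 47 × 0.17 = 7.99
  Term project 64 × 0.05 = 3.2
  Studio work 74 × 0.37 = 27.38
  Quizzes 72 × 0.11 = 7.92
  Discussion 96 × 0.21 = 20.16
Sum = 71.87
Bonus assignment: 71.87 + 1 = 72.87
72.87 ≥ 50 → Satisfactory

Satisfactory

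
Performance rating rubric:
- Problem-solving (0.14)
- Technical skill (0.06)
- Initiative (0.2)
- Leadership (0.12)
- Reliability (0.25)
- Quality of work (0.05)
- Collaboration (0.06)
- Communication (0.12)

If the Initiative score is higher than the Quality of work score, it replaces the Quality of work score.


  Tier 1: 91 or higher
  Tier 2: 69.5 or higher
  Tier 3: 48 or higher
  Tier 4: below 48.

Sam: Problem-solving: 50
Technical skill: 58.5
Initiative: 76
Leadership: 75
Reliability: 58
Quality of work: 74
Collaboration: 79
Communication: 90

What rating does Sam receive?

Tier 3

Initiative (76) > Quality of work (74), so Quality of work counts as 76.
Weighted total:
  Problem-solving 50 × 0.14 = 7
  Technical skill 58.5 × 0.06 = 3.51
  Initiative 76 × 0.2 = 15.2
  Leadership 75 × 0.12 = 9
  Reliability 58 × 0.25 = 14.5
  Quality of work 76 × 0.05 = 3.8
  Collaboration 79 × 0.06 = 4.74
  Communication 90 × 0.12 = 10.8
Sum = 68.55
68.55 is ≥ 48 and < 69.5 → Tier 3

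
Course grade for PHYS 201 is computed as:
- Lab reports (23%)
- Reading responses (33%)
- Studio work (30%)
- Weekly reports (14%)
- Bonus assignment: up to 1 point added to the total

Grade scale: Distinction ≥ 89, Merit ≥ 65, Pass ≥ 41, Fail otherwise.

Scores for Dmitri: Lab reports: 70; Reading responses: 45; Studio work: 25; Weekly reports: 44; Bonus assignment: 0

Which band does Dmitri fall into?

Weighted total:
  Lab reports 70 × 0.23 = 16.1
  Reading responses 45 × 0.33 = 14.85
  Studio work 25 × 0.3 = 7.5
  Weekly reports 44 × 0.14 = 6.16
Sum = 44.61
Bonus assignment: 44.61 + 0 = 44.61
44.61 is ≥ 41 and < 65 → Pass

Pass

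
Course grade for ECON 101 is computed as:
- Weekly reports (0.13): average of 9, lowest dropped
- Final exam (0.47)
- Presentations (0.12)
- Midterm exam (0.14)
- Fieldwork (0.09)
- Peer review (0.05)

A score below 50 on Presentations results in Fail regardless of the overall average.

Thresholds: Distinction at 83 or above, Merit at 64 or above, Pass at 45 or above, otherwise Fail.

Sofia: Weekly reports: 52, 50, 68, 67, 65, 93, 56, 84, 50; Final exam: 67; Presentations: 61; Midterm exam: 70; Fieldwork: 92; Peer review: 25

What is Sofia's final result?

Weekly reports: drop 50 → average of remaining 8 = 535/8 = 66.875
Presentations score 61 ≥ 50: minimum met.
Weighted total:
  Weekly reports 66.875 × 0.13 = 8.69375
  Final exam 67 × 0.47 = 31.49
  Presentations 61 × 0.12 = 7.32
  Midterm exam 70 × 0.14 = 9.8
  Fieldwork 92 × 0.09 = 8.28
  Peer review 25 × 0.05 = 1.25
Sum = 66.83375
66.83375 is ≥ 64 and < 83 → Merit

Merit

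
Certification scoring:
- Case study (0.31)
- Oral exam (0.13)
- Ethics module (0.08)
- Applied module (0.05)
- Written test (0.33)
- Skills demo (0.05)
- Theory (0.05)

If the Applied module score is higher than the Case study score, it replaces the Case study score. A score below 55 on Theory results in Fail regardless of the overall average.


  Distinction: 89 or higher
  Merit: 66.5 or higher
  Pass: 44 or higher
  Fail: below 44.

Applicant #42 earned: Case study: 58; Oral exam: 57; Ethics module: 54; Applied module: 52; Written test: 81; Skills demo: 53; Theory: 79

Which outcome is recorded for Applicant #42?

Applied module (52) ≤ Case study (58), so Case study stays at 58.
Theory score 79 ≥ 55: minimum met.
Weighted total:
  Case study 58 × 0.31 = 17.98
  Oral exam 57 × 0.13 = 7.41
  Ethics module 54 × 0.08 = 4.32
  Applied module 52 × 0.05 = 2.6
  Written test 81 × 0.33 = 26.73
  Skills demo 53 × 0.05 = 2.65
  Theory 79 × 0.05 = 3.95
Sum = 65.64
65.64 is ≥ 44 and < 66.5 → Pass

Pass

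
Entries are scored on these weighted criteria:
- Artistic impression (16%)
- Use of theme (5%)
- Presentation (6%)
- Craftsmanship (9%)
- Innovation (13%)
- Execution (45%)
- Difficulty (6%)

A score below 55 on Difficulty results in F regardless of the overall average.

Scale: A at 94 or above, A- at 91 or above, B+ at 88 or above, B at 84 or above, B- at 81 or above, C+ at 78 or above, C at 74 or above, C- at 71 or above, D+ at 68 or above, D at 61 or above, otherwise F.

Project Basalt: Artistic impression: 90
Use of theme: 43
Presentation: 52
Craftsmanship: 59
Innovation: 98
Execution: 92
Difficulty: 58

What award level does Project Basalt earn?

B-

Difficulty score 58 ≥ 55: minimum met.
Weighted total:
  Artistic impression 90 × 0.16 = 14.4
  Use of theme 43 × 0.05 = 2.15
  Presentation 52 × 0.06 = 3.12
  Craftsmanship 59 × 0.09 = 5.31
  Innovation 98 × 0.13 = 12.74
  Execution 92 × 0.45 = 41.4
  Difficulty 58 × 0.06 = 3.48
Sum = 82.6
82.6 is ≥ 81 and < 84 → B-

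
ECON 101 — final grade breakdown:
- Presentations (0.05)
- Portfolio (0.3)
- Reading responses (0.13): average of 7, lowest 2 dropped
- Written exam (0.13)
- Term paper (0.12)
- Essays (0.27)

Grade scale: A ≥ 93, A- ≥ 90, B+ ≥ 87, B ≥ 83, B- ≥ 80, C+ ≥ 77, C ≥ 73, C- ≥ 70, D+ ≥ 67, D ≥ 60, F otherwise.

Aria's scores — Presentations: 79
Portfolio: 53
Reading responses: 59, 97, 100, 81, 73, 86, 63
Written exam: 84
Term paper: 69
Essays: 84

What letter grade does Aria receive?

Reading responses: drop 59, 63 → average of remaining 5 = 437/5 = 87.4
Weighted total:
  Presentations 79 × 0.05 = 3.95
  Portfolio 53 × 0.3 = 15.9
  Reading responses 87.4 × 0.13 = 11.362
  Written exam 84 × 0.13 = 10.92
  Term paper 69 × 0.12 = 8.28
  Essays 84 × 0.27 = 22.68
Sum = 73.092
73.092 is ≥ 73 and < 77 → C

C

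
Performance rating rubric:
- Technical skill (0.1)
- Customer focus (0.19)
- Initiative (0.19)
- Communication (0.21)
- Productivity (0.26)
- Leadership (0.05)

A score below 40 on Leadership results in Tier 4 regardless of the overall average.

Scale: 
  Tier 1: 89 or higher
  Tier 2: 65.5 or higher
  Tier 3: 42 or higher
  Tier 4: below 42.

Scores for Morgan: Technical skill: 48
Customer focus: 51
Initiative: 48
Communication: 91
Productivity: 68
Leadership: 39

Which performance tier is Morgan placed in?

Leadership score 39 < 40: minimum not met.
Weighted total:
  Technical skill 48 × 0.1 = 4.8
  Customer focus 51 × 0.19 = 9.69
  Initiative 48 × 0.19 = 9.12
  Communication 91 × 0.21 = 19.11
  Productivity 68 × 0.26 = 17.68
  Leadership 39 × 0.05 = 1.95
Sum = 62.35
Because the Leadership minimum was not met, the result is Tier 4.

Tier 4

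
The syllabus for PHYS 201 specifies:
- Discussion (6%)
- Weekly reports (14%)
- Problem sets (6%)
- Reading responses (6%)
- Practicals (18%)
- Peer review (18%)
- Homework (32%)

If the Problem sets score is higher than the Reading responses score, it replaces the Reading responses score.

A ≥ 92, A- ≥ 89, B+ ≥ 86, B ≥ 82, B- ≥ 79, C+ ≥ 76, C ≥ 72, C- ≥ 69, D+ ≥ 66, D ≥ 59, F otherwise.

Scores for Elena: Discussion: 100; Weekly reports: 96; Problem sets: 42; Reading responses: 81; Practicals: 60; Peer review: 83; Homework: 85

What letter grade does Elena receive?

Problem sets (42) ≤ Reading responses (81), so Reading responses stays at 81.
Weighted total:
  Discussion 100 × 0.06 = 6
  Weekly reports 96 × 0.14 = 13.44
  Problem sets 42 × 0.06 = 2.52
  Reading responses 81 × 0.06 = 4.86
  Practicals 60 × 0.18 = 10.8
  Peer review 83 × 0.18 = 14.94
  Homework 85 × 0.32 = 27.2
Sum = 79.76
79.76 is ≥ 79 and < 82 → B-

B-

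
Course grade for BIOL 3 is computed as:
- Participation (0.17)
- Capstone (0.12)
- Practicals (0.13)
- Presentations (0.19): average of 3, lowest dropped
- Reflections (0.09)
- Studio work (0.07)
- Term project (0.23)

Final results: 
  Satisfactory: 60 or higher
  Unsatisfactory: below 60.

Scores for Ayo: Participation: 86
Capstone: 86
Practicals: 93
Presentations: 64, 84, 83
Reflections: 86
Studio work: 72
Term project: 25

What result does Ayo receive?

Presentations: drop 64 → average of remaining 2 = 167/2 = 83.5
Weighted total:
  Participation 86 × 0.17 = 14.62
  Capstone 86 × 0.12 = 10.32
  Practicals 93 × 0.13 = 12.09
  Presentations 83.5 × 0.19 = 15.865
  Reflections 86 × 0.09 = 7.74
  Studio work 72 × 0.07 = 5.04
  Term project 25 × 0.23 = 5.75
Sum = 71.425
71.425 ≥ 60 → Satisfactory

Satisfactory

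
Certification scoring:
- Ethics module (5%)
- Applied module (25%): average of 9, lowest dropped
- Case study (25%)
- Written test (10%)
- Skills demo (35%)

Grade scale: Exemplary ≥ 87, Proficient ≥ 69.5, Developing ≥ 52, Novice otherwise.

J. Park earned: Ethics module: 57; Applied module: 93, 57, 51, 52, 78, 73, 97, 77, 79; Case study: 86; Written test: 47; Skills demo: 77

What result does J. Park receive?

Proficient

Applied module: drop 51 → average of remaining 8 = 606/8 = 75.75
Weighted total:
  Ethics module 57 × 0.05 = 2.85
  Applied module 75.75 × 0.25 = 18.9375
  Case study 86 × 0.25 = 21.5
  Written test 47 × 0.1 = 4.7
  Skills demo 77 × 0.35 = 26.95
Sum = 74.9375
74.9375 is ≥ 69.5 and < 87 → Proficient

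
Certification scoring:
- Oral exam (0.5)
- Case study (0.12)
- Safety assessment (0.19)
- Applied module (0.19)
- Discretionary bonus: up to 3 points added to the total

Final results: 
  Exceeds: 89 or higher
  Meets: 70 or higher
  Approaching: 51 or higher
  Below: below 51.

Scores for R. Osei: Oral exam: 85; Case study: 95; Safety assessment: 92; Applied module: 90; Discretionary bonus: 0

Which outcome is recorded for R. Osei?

Weighted total:
  Oral exam 85 × 0.5 = 42.5
  Case study 95 × 0.12 = 11.4
  Safety assessment 92 × 0.19 = 17.48
  Applied module 90 × 0.19 = 17.1
Sum = 88.48
Discretionary bonus: 88.48 + 0 = 88.48
88.48 is ≥ 70 and < 89 → Meets

Meets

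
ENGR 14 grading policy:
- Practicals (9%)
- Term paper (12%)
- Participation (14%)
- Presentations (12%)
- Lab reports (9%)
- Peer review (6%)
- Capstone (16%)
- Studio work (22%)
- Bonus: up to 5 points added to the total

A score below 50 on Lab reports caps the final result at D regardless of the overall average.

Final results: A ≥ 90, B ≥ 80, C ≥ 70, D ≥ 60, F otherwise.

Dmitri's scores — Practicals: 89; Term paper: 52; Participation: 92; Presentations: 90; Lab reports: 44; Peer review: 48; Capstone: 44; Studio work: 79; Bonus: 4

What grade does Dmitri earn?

D

Lab reports score 44 < 50: minimum not met.
Weighted total:
  Practicals 89 × 0.09 = 8.01
  Term paper 52 × 0.12 = 6.24
  Participation 92 × 0.14 = 12.88
  Presentations 90 × 0.12 = 10.8
  Lab reports 44 × 0.09 = 3.96
  Peer review 48 × 0.06 = 2.88
  Capstone 44 × 0.16 = 7.04
  Studio work 79 × 0.22 = 17.38
Sum = 69.19
Bonus: 69.19 + 4 = 73.19
73.19 would be C; cap at D applies → D.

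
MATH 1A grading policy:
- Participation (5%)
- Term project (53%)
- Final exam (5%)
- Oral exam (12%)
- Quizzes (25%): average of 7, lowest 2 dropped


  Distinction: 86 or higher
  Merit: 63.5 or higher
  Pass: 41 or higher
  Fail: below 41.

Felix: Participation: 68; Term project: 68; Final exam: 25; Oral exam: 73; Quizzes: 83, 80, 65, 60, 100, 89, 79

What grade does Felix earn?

Quizzes: drop 60, 65 → average of remaining 5 = 431/5 = 86.2
Weighted total:
  Participation 68 × 0.05 = 3.4
  Term project 68 × 0.53 = 36.04
  Final exam 25 × 0.05 = 1.25
  Oral exam 73 × 0.12 = 8.76
  Quizzes 86.2 × 0.25 = 21.55
Sum = 71
71 is ≥ 63.5 and < 86 → Merit

Merit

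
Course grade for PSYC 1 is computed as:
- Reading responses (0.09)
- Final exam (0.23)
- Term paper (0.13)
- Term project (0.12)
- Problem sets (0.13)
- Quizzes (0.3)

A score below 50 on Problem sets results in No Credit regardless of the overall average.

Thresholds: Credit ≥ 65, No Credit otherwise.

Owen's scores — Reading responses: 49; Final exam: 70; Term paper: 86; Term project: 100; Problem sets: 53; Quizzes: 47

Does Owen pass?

No Credit

Problem sets score 53 ≥ 50: minimum met.
Weighted total:
  Reading responses 49 × 0.09 = 4.41
  Final exam 70 × 0.23 = 16.1
  Term paper 86 × 0.13 = 11.18
  Term project 100 × 0.12 = 12
  Problem sets 53 × 0.13 = 6.89
  Quizzes 47 × 0.3 = 14.1
Sum = 64.68
64.68 < 65 → No Credit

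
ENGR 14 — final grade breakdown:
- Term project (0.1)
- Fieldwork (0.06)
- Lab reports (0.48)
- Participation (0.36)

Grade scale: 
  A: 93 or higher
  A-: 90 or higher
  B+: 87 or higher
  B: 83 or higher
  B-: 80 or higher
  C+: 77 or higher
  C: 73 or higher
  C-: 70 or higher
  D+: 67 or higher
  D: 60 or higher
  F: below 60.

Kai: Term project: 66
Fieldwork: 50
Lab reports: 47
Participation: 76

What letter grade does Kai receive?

Weighted total:
  Term project 66 × 0.1 = 6.6
  Fieldwork 50 × 0.06 = 3
  Lab reports 47 × 0.48 = 22.56
  Participation 76 × 0.36 = 27.36
Sum = 59.52
59.52 < 60 → F

F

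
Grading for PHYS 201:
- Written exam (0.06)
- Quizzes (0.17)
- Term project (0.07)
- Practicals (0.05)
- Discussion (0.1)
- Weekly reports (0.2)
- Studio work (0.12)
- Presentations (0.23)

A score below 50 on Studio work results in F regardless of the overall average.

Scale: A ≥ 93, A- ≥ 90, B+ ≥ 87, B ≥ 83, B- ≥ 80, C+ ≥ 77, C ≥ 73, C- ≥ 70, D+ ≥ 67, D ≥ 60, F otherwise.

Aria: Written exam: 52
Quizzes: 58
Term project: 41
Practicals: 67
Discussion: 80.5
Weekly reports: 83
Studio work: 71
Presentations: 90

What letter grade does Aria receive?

Studio work score 71 ≥ 50: minimum met.
Weighted total:
  Written exam 52 × 0.06 = 3.12
  Quizzes 58 × 0.17 = 9.86
  Term project 41 × 0.07 = 2.87
  Practicals 67 × 0.05 = 3.35
  Discussion 80.5 × 0.1 = 8.05
  Weekly reports 83 × 0.2 = 16.6
  Studio work 71 × 0.12 = 8.52
  Presentations 90 × 0.23 = 20.7
Sum = 73.07
73.07 is ≥ 73 and < 77 → C

C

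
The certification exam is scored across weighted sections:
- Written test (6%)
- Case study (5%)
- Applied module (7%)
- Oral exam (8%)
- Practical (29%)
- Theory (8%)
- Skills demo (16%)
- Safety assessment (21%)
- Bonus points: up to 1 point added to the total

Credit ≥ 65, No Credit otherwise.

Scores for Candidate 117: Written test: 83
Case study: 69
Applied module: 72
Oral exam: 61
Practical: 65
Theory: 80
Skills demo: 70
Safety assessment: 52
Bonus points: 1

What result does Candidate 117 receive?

Weighted total:
  Written test 83 × 0.06 = 4.98
  Case study 69 × 0.05 = 3.45
  Applied module 72 × 0.07 = 5.04
  Oral exam 61 × 0.08 = 4.88
  Practical 65 × 0.29 = 18.85
  Theory 80 × 0.08 = 6.4
  Skills demo 70 × 0.16 = 11.2
  Safety assessment 52 × 0.21 = 10.92
Sum = 65.72
Bonus points: 65.72 + 1 = 66.72
66.72 ≥ 65 → Credit

Credit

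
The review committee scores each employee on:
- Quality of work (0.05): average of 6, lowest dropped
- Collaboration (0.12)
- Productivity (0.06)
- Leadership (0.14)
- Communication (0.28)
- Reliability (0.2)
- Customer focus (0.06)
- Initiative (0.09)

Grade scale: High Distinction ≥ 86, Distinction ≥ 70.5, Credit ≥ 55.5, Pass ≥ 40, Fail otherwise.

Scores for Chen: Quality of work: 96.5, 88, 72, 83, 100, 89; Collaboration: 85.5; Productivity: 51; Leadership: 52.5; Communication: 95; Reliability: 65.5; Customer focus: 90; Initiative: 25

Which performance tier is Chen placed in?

Distinction

Quality of work: drop 72 → average of remaining 5 = 456.5/5 = 91.3
Weighted total:
  Quality of work 91.3 × 0.05 = 4.565
  Collaboration 85.5 × 0.12 = 10.26
  Productivity 51 × 0.06 = 3.06
  Leadership 52.5 × 0.14 = 7.35
  Communication 95 × 0.28 = 26.6
  Reliability 65.5 × 0.2 = 13.1
  Customer focus 90 × 0.06 = 5.4
  Initiative 25 × 0.09 = 2.25
Sum = 72.585
72.585 is ≥ 70.5 and < 86 → Distinction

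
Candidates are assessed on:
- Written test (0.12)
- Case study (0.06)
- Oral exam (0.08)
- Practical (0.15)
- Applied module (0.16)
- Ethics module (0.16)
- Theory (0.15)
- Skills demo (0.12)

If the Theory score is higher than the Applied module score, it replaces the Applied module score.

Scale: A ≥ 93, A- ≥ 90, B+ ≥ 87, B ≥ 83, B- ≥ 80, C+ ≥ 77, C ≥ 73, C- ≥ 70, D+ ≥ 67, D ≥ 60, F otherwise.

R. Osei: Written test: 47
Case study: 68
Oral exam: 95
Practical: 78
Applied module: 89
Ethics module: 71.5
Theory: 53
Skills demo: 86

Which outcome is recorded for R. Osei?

Theory (53) ≤ Applied module (89), so Applied module stays at 89.
Weighted total:
  Written test 47 × 0.12 = 5.64
  Case study 68 × 0.06 = 4.08
  Oral exam 95 × 0.08 = 7.6
  Practical 78 × 0.15 = 11.7
  Applied module 89 × 0.16 = 14.24
  Ethics module 71.5 × 0.16 = 11.44
  Theory 53 × 0.15 = 7.95
  Skills demo 86 × 0.12 = 10.32
Sum = 72.97
72.97 is ≥ 70 and < 73 → C-

C-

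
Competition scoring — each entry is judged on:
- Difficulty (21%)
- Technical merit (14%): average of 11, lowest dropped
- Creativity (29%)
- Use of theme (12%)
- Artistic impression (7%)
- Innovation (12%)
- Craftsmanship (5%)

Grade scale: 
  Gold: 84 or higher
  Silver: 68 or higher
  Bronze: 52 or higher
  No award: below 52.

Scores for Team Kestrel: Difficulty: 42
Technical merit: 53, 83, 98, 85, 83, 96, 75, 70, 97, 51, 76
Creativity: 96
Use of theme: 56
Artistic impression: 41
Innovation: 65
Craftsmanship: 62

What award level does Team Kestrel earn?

Silver

Technical merit: drop 51 → average of remaining 10 = 816/10 = 81.6
Weighted total:
  Difficulty 42 × 0.21 = 8.82
  Technical merit 81.6 × 0.14 = 11.424
  Creativity 96 × 0.29 = 27.84
  Use of theme 56 × 0.12 = 6.72
  Artistic impression 41 × 0.07 = 2.87
  Innovation 65 × 0.12 = 7.8
  Craftsmanship 62 × 0.05 = 3.1
Sum = 68.574
68.574 is ≥ 68 and < 84 → Silver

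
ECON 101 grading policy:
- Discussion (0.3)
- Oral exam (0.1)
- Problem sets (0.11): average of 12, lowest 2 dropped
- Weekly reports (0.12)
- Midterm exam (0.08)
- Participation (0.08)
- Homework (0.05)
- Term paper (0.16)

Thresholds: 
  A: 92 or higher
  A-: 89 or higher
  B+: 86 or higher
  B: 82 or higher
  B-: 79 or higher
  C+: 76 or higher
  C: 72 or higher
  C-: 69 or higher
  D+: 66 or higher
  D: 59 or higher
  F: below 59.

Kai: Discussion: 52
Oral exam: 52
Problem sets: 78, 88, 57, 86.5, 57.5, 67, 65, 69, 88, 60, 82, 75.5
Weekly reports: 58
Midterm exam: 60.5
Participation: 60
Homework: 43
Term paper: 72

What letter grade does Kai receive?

Problem sets: drop 57, 57.5 → average of remaining 10 = 759/10 = 75.9
Weighted total:
  Discussion 52 × 0.3 = 15.6
  Oral exam 52 × 0.1 = 5.2
  Problem sets 75.9 × 0.11 = 8.349
  Weekly reports 58 × 0.12 = 6.96
  Midterm exam 60.5 × 0.08 = 4.84
  Participation 60 × 0.08 = 4.8
  Homework 43 × 0.05 = 2.15
  Term paper 72 × 0.16 = 11.52
Sum = 59.419
59.419 is ≥ 59 and < 66 → D

D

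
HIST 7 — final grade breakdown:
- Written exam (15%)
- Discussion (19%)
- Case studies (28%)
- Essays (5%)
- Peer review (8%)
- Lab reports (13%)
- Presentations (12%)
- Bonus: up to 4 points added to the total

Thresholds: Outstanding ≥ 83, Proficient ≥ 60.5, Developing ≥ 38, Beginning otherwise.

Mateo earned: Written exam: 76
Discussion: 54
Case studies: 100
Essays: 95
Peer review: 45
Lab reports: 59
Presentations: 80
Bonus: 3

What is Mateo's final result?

Proficient

Weighted total:
  Written exam 76 × 0.15 = 11.4
  Discussion 54 × 0.19 = 10.26
  Case studies 100 × 0.28 = 28
  Essays 95 × 0.05 = 4.75
  Peer review 45 × 0.08 = 3.6
  Lab reports 59 × 0.13 = 7.67
  Presentations 80 × 0.12 = 9.6
Sum = 75.28
Bonus: 75.28 + 3 = 78.28
78.28 is ≥ 60.5 and < 83 → Proficient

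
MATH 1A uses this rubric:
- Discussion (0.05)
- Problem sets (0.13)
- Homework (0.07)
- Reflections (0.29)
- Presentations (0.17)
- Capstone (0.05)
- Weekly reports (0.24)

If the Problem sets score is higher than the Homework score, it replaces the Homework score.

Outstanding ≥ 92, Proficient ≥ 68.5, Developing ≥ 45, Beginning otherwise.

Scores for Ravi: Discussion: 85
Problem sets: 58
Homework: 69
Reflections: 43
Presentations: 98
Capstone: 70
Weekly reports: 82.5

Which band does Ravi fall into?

Proficient

Problem sets (58) ≤ Homework (69), so Homework stays at 69.
Weighted total:
  Discussion 85 × 0.05 = 4.25
  Problem sets 58 × 0.13 = 7.54
  Homework 69 × 0.07 = 4.83
  Reflections 43 × 0.29 = 12.47
  Presentations 98 × 0.17 = 16.66
  Capstone 70 × 0.05 = 3.5
  Weekly reports 82.5 × 0.24 = 19.8
Sum = 69.05
69.05 is ≥ 68.5 and < 92 → Proficient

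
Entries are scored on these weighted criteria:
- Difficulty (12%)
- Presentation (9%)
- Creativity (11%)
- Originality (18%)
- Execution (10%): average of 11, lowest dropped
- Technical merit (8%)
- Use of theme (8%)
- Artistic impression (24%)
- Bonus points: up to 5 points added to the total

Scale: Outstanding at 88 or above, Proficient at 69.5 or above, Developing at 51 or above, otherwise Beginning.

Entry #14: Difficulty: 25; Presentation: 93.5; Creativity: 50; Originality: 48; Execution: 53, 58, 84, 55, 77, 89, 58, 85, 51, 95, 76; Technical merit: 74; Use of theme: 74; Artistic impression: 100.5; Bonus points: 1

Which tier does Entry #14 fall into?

Proficient

Execution: drop 51 → average of remaining 10 = 730/10 = 73
Weighted total:
  Difficulty 25 × 0.12 = 3
  Presentation 93.5 × 0.09 = 8.415
  Creativity 50 × 0.11 = 5.5
  Originality 48 × 0.18 = 8.64
  Execution 73 × 0.1 = 7.3
  Technical merit 74 × 0.08 = 5.92
  Use of theme 74 × 0.08 = 5.92
  Artistic impression 100.5 × 0.24 = 24.12
Sum = 68.815
Bonus points: 68.815 + 1 = 69.815
69.815 is ≥ 69.5 and < 88 → Proficient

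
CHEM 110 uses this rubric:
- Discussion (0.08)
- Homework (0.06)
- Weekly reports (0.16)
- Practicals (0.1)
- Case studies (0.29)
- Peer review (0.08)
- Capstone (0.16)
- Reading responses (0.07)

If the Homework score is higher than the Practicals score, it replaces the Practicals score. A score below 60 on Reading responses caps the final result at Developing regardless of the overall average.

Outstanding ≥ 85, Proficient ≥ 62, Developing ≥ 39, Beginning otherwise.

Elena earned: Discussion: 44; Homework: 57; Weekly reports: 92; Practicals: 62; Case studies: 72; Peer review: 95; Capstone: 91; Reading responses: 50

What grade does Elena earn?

Developing

Homework (57) ≤ Practicals (62), so Practicals stays at 62.
Reading responses score 50 < 60: minimum not met.
Weighted total:
  Discussion 44 × 0.08 = 3.52
  Homework 57 × 0.06 = 3.42
  Weekly reports 92 × 0.16 = 14.72
  Practicals 62 × 0.1 = 6.2
  Case studies 72 × 0.29 = 20.88
  Peer review 95 × 0.08 = 7.6
  Capstone 91 × 0.16 = 14.56
  Reading responses 50 × 0.07 = 3.5
Sum = 74.4
74.4 would be Proficient; cap at Developing applies → Developing.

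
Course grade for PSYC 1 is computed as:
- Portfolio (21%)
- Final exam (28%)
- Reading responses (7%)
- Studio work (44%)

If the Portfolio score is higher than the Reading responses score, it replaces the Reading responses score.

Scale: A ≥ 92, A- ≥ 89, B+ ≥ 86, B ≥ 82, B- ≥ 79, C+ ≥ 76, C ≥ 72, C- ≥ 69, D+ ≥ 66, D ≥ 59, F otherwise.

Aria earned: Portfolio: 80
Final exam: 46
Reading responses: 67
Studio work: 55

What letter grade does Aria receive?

Portfolio (80) > Reading responses (67), so Reading responses counts as 80.
Weighted total:
  Portfolio 80 × 0.21 = 16.8
  Final exam 46 × 0.28 = 12.88
  Reading responses 80 × 0.07 = 5.6
  Studio work 55 × 0.44 = 24.2
Sum = 59.48
59.48 is ≥ 59 and < 66 → D

D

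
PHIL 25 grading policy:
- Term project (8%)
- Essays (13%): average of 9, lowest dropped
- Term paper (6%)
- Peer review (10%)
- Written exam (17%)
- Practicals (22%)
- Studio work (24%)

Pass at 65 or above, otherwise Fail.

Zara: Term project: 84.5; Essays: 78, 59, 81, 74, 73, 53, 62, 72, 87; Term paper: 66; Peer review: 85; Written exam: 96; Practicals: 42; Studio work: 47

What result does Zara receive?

Essays: drop 53 → average of remaining 8 = 586/8 = 73.25
Weighted total:
  Term project 84.5 × 0.08 = 6.76
  Essays 73.25 × 0.13 = 9.5225
  Term paper 66 × 0.06 = 3.96
  Peer review 85 × 0.1 = 8.5
  Written exam 96 × 0.17 = 16.32
  Practicals 42 × 0.22 = 9.24
  Studio work 47 × 0.24 = 11.28
Sum = 65.5825
65.5825 ≥ 65 → Pass

Pass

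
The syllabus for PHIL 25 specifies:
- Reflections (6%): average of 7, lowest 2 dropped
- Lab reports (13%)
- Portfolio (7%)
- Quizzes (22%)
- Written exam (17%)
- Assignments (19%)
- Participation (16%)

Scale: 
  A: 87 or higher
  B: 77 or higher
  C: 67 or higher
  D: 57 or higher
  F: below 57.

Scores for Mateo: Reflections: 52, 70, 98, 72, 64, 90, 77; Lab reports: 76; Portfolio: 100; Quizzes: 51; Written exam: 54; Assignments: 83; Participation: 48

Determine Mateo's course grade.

D

Reflections: drop 52, 64 → average of remaining 5 = 407/5 = 81.4
Weighted total:
  Reflections 81.4 × 0.06 = 4.884
  Lab reports 76 × 0.13 = 9.88
  Portfolio 100 × 0.07 = 7
  Quizzes 51 × 0.22 = 11.22
  Written exam 54 × 0.17 = 9.18
  Assignments 83 × 0.19 = 15.77
  Participation 48 × 0.16 = 7.68
Sum = 65.614
65.614 is ≥ 57 and < 67 → D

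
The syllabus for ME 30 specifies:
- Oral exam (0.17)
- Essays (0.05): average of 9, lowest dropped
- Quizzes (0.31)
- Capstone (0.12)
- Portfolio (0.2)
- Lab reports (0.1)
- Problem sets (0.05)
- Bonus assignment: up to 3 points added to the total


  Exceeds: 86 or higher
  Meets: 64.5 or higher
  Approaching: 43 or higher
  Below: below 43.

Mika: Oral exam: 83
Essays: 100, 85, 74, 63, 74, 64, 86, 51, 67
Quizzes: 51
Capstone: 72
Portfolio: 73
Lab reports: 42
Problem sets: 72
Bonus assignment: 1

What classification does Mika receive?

Essays: drop 51 → average of remaining 8 = 613/8 = 76.625
Weighted total:
  Oral exam 83 × 0.17 = 14.11
  Essays 76.625 × 0.05 = 3.83125
  Quizzes 51 × 0.31 = 15.81
  Capstone 72 × 0.12 = 8.64
  Portfolio 73 × 0.2 = 14.6
  Lab reports 42 × 0.1 = 4.2
  Problem sets 72 × 0.05 = 3.6
Sum = 64.79125
Bonus assignment: 64.79125 + 1 = 65.79125
65.79125 is ≥ 64.5 and < 86 → Meets

Meets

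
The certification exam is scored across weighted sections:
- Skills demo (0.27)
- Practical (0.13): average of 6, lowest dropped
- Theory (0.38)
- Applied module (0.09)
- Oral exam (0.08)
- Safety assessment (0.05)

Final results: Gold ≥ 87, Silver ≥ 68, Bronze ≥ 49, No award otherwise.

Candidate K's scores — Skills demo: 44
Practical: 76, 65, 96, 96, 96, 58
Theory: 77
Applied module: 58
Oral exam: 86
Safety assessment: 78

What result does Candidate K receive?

Practical: drop 58 → average of remaining 5 = 429/5 = 85.8
Weighted total:
  Skills demo 44 × 0.27 = 11.88
  Practical 85.8 × 0.13 = 11.154
  Theory 77 × 0.38 = 29.26
  Applied module 58 × 0.09 = 5.22
  Oral exam 86 × 0.08 = 6.88
  Safety assessment 78 × 0.05 = 3.9
Sum = 68.294
68.294 is ≥ 68 and < 87 → Silver

Silver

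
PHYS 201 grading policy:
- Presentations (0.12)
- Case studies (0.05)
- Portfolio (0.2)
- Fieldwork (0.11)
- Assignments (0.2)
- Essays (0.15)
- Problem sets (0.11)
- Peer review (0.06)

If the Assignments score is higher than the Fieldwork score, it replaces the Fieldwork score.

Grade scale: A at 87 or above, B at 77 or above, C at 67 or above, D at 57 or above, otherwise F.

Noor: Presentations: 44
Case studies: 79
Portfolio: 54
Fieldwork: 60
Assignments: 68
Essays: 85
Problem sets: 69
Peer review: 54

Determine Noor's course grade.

Assignments (68) > Fieldwork (60), so Fieldwork counts as 68.
Weighted total:
  Presentations 44 × 0.12 = 5.28
  Case studies 79 × 0.05 = 3.95
  Portfolio 54 × 0.2 = 10.8
  Fieldwork 68 × 0.11 = 7.48
  Assignments 68 × 0.2 = 13.6
  Essays 85 × 0.15 = 12.75
  Problem sets 69 × 0.11 = 7.59
  Peer review 54 × 0.06 = 3.24
Sum = 64.69
64.69 is ≥ 57 and < 67 → D

D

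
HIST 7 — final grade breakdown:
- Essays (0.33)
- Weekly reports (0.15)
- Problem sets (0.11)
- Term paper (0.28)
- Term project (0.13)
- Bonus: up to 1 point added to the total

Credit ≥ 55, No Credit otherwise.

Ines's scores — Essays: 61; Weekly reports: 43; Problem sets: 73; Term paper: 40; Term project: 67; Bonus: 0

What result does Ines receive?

Weighted total:
  Essays 61 × 0.33 = 20.13
  Weekly reports 43 × 0.15 = 6.45
  Problem sets 73 × 0.11 = 8.03
  Term paper 40 × 0.28 = 11.2
  Term project 67 × 0.13 = 8.71
Sum = 54.52
Bonus: 54.52 + 0 = 54.52
54.52 < 55 → No Credit

No Credit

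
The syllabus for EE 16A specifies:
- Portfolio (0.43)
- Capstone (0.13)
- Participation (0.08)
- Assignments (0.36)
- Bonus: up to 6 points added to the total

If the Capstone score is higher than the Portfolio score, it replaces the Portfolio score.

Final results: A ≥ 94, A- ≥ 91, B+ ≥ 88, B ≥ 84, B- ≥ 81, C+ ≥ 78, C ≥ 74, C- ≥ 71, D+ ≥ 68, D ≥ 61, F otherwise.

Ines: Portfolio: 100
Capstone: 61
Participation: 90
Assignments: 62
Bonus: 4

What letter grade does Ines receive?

B

Capstone (61) ≤ Portfolio (100), so Portfolio stays at 100.
Weighted total:
  Portfolio 100 × 0.43 = 43
  Capstone 61 × 0.13 = 7.93
  Participation 90 × 0.08 = 7.2
  Assignments 62 × 0.36 = 22.32
Sum = 80.45
Bonus: 80.45 + 4 = 84.45
84.45 is ≥ 84 and < 88 → B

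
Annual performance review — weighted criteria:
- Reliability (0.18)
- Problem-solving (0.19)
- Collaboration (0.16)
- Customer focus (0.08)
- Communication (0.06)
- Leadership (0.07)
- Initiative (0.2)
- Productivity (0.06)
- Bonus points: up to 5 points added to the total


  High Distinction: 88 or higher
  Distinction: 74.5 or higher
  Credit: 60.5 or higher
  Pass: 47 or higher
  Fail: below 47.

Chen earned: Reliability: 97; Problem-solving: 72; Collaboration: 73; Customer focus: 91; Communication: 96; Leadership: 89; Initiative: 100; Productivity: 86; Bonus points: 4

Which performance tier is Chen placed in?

High Distinction

Weighted total:
  Reliability 97 × 0.18 = 17.46
  Problem-solving 72 × 0.19 = 13.68
  Collaboration 73 × 0.16 = 11.68
  Customer focus 91 × 0.08 = 7.28
  Communication 96 × 0.06 = 5.76
  Leadership 89 × 0.07 = 6.23
  Initiative 100 × 0.2 = 20
  Productivity 86 × 0.06 = 5.16
Sum = 87.25
Bonus points: 87.25 + 4 = 91.25
91.25 ≥ 88 → High Distinction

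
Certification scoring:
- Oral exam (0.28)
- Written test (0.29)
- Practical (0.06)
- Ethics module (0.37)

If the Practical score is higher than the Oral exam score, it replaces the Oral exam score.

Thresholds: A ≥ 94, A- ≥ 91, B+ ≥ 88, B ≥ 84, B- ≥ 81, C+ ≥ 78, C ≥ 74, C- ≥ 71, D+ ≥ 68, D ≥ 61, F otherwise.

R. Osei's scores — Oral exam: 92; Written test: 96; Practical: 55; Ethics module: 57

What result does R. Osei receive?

C

Practical (55) ≤ Oral exam (92), so Oral exam stays at 92.
Weighted total:
  Oral exam 92 × 0.28 = 25.76
  Written test 96 × 0.29 = 27.84
  Practical 55 × 0.06 = 3.3
  Ethics module 57 × 0.37 = 21.09
Sum = 77.99
77.99 is ≥ 74 and < 78 → C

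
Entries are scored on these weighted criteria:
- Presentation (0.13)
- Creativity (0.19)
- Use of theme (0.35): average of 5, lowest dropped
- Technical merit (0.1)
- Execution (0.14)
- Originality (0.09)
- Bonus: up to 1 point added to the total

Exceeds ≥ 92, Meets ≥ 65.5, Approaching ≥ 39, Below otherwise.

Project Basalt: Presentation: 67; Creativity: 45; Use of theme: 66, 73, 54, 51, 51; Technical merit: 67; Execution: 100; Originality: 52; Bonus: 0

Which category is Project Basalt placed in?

Approaching

Use of theme: drop 51 → average of remaining 4 = 244/4 = 61
Weighted total:
  Presentation 67 × 0.13 = 8.71
  Creativity 45 × 0.19 = 8.55
  Use of theme 61 × 0.35 = 21.35
  Technical merit 67 × 0.1 = 6.7
  Execution 100 × 0.14 = 14
  Originality 52 × 0.09 = 4.68
Sum = 63.99
Bonus: 63.99 + 0 = 63.99
63.99 is ≥ 39 and < 65.5 → Approaching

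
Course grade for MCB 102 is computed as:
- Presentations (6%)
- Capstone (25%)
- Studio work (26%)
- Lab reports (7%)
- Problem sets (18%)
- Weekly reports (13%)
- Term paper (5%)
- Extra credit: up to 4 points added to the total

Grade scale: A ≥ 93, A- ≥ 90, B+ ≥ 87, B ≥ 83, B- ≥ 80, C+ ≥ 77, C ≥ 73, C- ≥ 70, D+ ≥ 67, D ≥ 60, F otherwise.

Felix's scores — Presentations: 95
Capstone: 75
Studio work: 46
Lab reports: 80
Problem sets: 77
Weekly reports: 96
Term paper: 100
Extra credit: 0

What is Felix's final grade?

C

Weighted total:
  Presentations 95 × 0.06 = 5.7
  Capstone 75 × 0.25 = 18.75
  Studio work 46 × 0.26 = 11.96
  Lab reports 80 × 0.07 = 5.6
  Problem sets 77 × 0.18 = 13.86
  Weekly reports 96 × 0.13 = 12.48
  Term paper 100 × 0.05 = 5
Sum = 73.35
Extra credit: 73.35 + 0 = 73.35
73.35 is ≥ 73 and < 77 → C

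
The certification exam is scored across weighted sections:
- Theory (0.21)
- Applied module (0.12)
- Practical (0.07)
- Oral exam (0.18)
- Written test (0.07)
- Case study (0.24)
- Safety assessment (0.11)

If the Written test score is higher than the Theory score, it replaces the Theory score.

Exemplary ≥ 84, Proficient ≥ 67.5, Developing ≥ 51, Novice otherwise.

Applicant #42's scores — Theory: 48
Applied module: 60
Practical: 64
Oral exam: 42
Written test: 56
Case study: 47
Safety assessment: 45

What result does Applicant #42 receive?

Written test (56) > Theory (48), so Theory counts as 56.
Weighted total:
  Theory 56 × 0.21 = 11.76
  Applied module 60 × 0.12 = 7.2
  Practical 64 × 0.07 = 4.48
  Oral exam 42 × 0.18 = 7.56
  Written test 56 × 0.07 = 3.92
  Case study 47 × 0.24 = 11.28
  Safety assessment 45 × 0.11 = 4.95
Sum = 51.15
51.15 is ≥ 51 and < 67.5 → Developing

Developing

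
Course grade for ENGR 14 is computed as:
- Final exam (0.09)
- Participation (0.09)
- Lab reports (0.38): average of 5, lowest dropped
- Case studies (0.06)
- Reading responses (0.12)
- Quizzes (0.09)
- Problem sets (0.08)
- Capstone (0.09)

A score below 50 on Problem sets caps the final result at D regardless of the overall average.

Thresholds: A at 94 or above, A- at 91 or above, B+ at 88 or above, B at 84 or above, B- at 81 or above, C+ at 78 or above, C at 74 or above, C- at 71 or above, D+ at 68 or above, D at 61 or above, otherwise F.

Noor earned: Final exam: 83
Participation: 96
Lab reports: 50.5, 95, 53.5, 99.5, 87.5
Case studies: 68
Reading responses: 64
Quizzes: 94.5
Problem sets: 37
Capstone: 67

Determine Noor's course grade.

Lab reports: drop 50.5 → average of remaining 4 = 335.5/4 = 83.875
Problem sets score 37 < 50: minimum not met.
Weighted total:
  Final exam 83 × 0.09 = 7.47
  Participation 96 × 0.09 = 8.64
  Lab reports 83.875 × 0.38 = 31.8725
  Case studies 68 × 0.06 = 4.08
  Reading responses 64 × 0.12 = 7.68
  Quizzes 94.5 × 0.09 = 8.505
  Problem sets 37 × 0.08 = 2.96
  Capstone 67 × 0.09 = 6.03
Sum = 77.2375
77.2375 would be C; cap at D applies → D.

D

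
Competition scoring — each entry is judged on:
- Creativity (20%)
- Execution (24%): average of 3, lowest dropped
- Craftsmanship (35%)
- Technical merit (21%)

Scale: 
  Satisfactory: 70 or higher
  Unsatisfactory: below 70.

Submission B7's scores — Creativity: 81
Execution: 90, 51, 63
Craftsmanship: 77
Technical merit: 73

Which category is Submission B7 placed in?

Execution: drop 51 → average of remaining 2 = 153/2 = 76.5
Weighted total:
  Creativity 81 × 0.2 = 16.2
  Execution 76.5 × 0.24 = 18.36
  Craftsmanship 77 × 0.35 = 26.95
  Technical merit 73 × 0.21 = 15.33
Sum = 76.84
76.84 ≥ 70 → Satisfactory

Satisfactory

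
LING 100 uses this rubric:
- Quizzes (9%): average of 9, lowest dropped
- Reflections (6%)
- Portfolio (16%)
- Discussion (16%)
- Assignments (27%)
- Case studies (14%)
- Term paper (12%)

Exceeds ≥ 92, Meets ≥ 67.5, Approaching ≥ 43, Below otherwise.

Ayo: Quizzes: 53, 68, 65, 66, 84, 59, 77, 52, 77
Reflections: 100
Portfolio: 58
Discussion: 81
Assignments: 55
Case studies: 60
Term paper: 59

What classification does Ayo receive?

Approaching

Quizzes: drop 52 → average of remaining 8 = 549/8 = 68.625
Weighted total:
  Quizzes 68.625 × 0.09 = 6.17625
  Reflections 100 × 0.06 = 6
  Portfolio 58 × 0.16 = 9.28
  Discussion 81 × 0.16 = 12.96
  Assignments 55 × 0.27 = 14.85
  Case studies 60 × 0.14 = 8.4
  Term paper 59 × 0.12 = 7.08
Sum = 64.74625
64.74625 is ≥ 43 and < 67.5 → Approaching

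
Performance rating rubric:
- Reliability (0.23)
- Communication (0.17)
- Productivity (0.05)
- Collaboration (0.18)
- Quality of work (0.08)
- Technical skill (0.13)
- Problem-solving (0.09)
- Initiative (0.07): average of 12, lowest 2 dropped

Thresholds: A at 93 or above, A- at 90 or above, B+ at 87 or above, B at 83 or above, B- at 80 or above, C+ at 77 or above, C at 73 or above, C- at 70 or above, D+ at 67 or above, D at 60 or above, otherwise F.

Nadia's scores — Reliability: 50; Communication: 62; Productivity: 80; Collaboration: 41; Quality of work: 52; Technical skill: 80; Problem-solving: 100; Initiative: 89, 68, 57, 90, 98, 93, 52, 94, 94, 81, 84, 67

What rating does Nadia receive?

D

Initiative: drop 52, 57 → average of remaining 10 = 858/10 = 85.8
Weighted total:
  Reliability 50 × 0.23 = 11.5
  Communication 62 × 0.17 = 10.54
  Productivity 80 × 0.05 = 4
  Collaboration 41 × 0.18 = 7.38
  Quality of work 52 × 0.08 = 4.16
  Technical skill 80 × 0.13 = 10.4
  Problem-solving 100 × 0.09 = 9
  Initiative 85.8 × 0.07 = 6.006
Sum = 62.986
62.986 is ≥ 60 and < 67 → D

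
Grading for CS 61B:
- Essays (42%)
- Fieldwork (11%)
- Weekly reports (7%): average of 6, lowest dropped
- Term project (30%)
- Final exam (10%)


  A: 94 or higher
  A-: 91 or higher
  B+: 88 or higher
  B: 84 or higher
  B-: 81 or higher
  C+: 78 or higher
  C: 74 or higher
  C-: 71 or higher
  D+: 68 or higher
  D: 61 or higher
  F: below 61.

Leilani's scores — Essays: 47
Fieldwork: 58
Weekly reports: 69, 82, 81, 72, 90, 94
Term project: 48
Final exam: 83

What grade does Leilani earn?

Weekly reports: drop 69 → average of remaining 5 = 419/5 = 83.8
Weighted total:
  Essays 47 × 0.42 = 19.74
  Fieldwork 58 × 0.11 = 6.38
  Weekly reports 83.8 × 0.07 = 5.866
  Term project 48 × 0.3 = 14.4
  Final exam 83 × 0.1 = 8.3
Sum = 54.686
54.686 < 61 → F

F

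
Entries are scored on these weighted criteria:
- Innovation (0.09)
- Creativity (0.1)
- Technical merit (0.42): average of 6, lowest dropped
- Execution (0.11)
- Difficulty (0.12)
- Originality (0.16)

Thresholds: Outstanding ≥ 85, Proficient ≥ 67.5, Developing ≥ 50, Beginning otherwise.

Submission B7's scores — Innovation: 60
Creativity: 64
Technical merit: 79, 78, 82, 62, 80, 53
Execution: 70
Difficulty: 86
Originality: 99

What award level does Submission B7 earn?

Proficient

Technical merit: drop 53 → average of remaining 5 = 381/5 = 76.2
Weighted total:
  Innovation 60 × 0.09 = 5.4
  Creativity 64 × 0.1 = 6.4
  Technical merit 76.2 × 0.42 = 32.004
  Execution 70 × 0.11 = 7.7
  Difficulty 86 × 0.12 = 10.32
  Originality 99 × 0.16 = 15.84
Sum = 77.664
77.664 is ≥ 67.5 and < 85 → Proficient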